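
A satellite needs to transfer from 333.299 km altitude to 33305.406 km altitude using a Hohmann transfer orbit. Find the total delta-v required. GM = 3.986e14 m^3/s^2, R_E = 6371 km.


r1 = 6704.2990 km = 6.704299e+06 m
r2 = 39676.4060 km = 3.9676406e+07 m
dv1 = sqrt(mu/r1)*(sqrt(2*r2/(r1+r2)) - 1) = 2374.9957 m/s
dv2 = sqrt(mu/r2)*(1 - sqrt(2*r1/(r1+r2))) = 1465.3662 m/s
total dv = |dv1| + |dv2| = 2374.9957 + 1465.3662 = 3840.3619 m/s = 3.8404 km/s

3.8404 km/s


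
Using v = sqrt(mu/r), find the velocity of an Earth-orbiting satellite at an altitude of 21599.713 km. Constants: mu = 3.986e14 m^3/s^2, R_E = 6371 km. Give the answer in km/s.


r = R_E + alt = 6371.0 + 21599.713 = 27970.7130 km = 2.7970713e+07 m
v = sqrt(mu/r) = sqrt(3.986e14 / 2.7970713e+07) = 3774.9993 m/s = 3.7750 km/s

3.7750 km/s


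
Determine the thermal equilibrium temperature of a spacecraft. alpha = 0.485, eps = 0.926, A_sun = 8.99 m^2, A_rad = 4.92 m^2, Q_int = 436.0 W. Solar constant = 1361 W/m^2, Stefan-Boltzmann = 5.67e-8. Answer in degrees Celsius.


Numerator = alpha*S*A_sun + Q_int = 0.485*1361*8.99 + 436.0 = 6370.1642 W
Denominator = eps*sigma*A_rad = 0.926*5.67e-8*4.92 = 2.5832066e-07 W/K^4
T^4 = 2.4659909e+10 K^4
T = 396.2761 K = 123.1261 C

123.1261 degrees Celsius


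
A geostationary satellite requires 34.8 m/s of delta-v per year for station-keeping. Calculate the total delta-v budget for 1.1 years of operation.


dV = rate * years = 34.8 * 1.1
dV = 38.2800 m/s

38.2800 m/s


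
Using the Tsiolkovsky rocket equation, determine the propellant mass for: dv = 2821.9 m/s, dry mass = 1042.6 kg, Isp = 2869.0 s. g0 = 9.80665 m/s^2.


ve = Isp * g0 = 2869.0 * 9.80665 = 28135.278850 m/s
mass ratio = exp(dv/ve) = exp(2821.9/28135.278850) = 1.10549983
m_prop = m_dry * (mr - 1) = 1042.6 * (1.10549983 - 1)
m_prop = 109.9941 kg

109.9941 kg


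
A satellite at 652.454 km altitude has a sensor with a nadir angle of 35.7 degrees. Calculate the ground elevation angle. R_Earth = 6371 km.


r = R_E + alt = 7023.4540 km
Law of sines in the satellite / Earth-center / ground-point triangle:
  sin(nadir)/R_E = sin(90 + el)/r  =>  cos(el) = (r/R_E)*sin(nadir)
cos(el) = (7023.4540 / 6371.0000) * sin(35.7 deg) = 0.6433017
el = arccos(0.6433017) = 49.9615 deg
(Earth-central angle = 90 - nadir - el = 4.3385 deg)

49.9615 degrees


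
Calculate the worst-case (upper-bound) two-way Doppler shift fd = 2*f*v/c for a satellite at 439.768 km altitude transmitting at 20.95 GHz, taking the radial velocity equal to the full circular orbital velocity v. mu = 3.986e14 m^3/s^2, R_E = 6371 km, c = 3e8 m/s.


r = 6.810768e+06 m
v = sqrt(mu/r) = 7650.1615 m/s (worst-case radial velocity)
f = 20.95 GHz = 2.095e+10 Hz
fd = 2*f*v/c = 2*2.095e+10*7650.1615/3.0e+08
fd = 1.0684726e+06 Hz

1.0685e+06 Hz


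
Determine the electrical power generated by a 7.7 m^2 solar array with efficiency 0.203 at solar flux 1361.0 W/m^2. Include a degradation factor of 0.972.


P = area * eta * S * degradation
P = 7.7 * 0.203 * 1361.0 * 0.972
P = 2067.8125 W

2067.8125 W


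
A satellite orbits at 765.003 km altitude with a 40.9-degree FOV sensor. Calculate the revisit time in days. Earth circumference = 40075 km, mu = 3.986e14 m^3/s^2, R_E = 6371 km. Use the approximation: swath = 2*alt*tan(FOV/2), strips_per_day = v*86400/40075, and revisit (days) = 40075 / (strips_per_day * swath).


swath = 2*765.003*tan(0.3569198) = 570.5245 km
v = sqrt(mu/r) = 7473.7942 m/s = 7.4738 km/s
strips/day = v*86400/40075 = 7.4738*86400/40075 = 16.1132
coverage/day = strips * swath = 16.1132 * 570.5245 = 9192.9654 km
revisit = 40075 / 9192.9654 = 4.3593 days

4.3593 days


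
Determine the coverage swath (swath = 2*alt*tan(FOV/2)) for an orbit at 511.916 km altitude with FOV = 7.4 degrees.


FOV = 7.4 deg = 0.1291544 rad
swath = 2 * alt * tan(FOV/2) = 2 * 511.916 * tan(0.06457718)
swath = 2 * 511.916 * 0.0646671
swath = 66.2082 km

66.2082 km


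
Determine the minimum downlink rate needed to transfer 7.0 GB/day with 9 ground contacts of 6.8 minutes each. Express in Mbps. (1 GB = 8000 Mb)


total contact time = 9 * 6.8 * 60 = 3672.0000 s
data = 7.0 GB = 56000.0000 Mb
rate = 56000.0000 / 3672.0000 = 15.2505 Mbps

15.2505 Mbps


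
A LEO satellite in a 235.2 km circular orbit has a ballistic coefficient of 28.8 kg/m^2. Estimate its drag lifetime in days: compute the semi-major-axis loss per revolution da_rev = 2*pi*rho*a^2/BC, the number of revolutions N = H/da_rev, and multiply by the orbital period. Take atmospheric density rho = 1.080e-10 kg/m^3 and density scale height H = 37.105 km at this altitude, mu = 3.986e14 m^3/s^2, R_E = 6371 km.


a = R_E + alt = 6606.2000 km = 6.6062e+06 m
da_rev = 2*pi*rho*a^2/BC = 2*pi*1.080e-10*(6.6062e+06)^2/28.8 = 1028.287535 m per revolution
N = H/da_rev = 37105.0000 m / 1028.287535 m = 36.0843 revolutions
P = 2*pi*sqrt(a^3/mu) = 5343.6598 s
lifetime = N*P = 36.0843 * 5343.6598 = 192822.0351 s = 2.2317 days

2.2317 days


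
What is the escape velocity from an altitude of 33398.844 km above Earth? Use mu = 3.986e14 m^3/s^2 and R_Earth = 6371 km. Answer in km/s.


r = 6371.0 + 33398.844 = 39769.8440 km = 3.9769844e+07 m
v_esc = sqrt(2*mu/r) = sqrt(2*3.986e14 / 3.9769844e+07)
v_esc = 4477.2021 m/s = 4.4772 km/s

4.4772 km/s


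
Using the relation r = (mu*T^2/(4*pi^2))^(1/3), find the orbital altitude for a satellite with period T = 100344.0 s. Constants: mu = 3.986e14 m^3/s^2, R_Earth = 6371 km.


T = 100344.0 s
r = (mu*T^2/(4*pi^2))^(1/3) = (3.986e14 * 100344.0^2 / (4*pi^2))^(1/3)
r = 4.6671683e+07 m = 46671.6826 km
alt = r - R_E = 46671.6826 - 6371 = 40300.6826 km

40300.6826 km


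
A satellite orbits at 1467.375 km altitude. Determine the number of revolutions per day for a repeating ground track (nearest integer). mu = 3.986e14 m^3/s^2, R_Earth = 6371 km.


r = 7.838375e+06 m
T = 2*pi*sqrt(r^3/mu) = 6906.3769 s = 115.1063 min
revs/day = 1440 / 115.1063 = 12.5102
Rounded: 13 revolutions per day

13 revolutions per day


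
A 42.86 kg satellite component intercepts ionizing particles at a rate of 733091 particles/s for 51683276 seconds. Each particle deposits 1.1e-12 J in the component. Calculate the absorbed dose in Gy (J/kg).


Total energy deposited = rate * time * E_per
  = 733091 * 51683276 * 1.1e-12 = 41.6774 J
Dose = E_total / mass = 41.6774 / 42.86
Dose = 0.9724078 Gy

0.9724 Gy


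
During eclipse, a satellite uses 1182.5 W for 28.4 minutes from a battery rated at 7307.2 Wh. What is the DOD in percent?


E_used = P * t / 60 = 1182.5 * 28.4 / 60 = 559.7167 Wh
DOD = E_used / E_total * 100 = 559.7167 / 7307.2 * 100
DOD = 7.6598 %

7.6598 %


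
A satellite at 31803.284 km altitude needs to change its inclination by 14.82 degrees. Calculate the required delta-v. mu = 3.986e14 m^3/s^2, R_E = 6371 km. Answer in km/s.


r = 38174.2840 km = 3.8174284e+07 m
V = sqrt(mu/r) = 3231.3440 m/s
di = 14.82 deg = 0.2586578 rad
dV = 2*V*sin(di/2) = 2*3231.3440*sin(0.1293289)
dV = 833.4843 m/s = 0.8334843 km/s

0.8335 km/s


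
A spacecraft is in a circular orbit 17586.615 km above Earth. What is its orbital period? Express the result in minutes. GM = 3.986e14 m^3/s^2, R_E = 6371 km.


r = 23957.6150 km = 2.3957615e+07 m
T = 2*pi*sqrt(r^3/mu) = 2*pi*sqrt(1.3750888e+22 / 3.986e14)
T = 36904.2678 s = 615.0711 min

615.0711 minutes


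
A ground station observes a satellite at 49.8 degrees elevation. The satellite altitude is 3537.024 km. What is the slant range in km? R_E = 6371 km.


h = 3537.024 km, el = 49.8 deg
d = -R_E*sin(el) + sqrt((R_E*sin(el))^2 + 2*R_E*h + h^2)
d = -6371.0000*sin(0.869174) + sqrt((6371.0000*0.763796)^2 + 2*6371.0000*3537.024 + 3537.024^2)
d = 4148.2141 km

4148.2141 km


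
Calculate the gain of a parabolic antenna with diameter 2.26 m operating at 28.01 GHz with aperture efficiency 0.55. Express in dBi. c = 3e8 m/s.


lambda = c/f = 3e8 / 2.801e+10 = 0.01071046 m
G = eta*(pi*D/lambda)^2 = 0.55*(pi*2.26/0.01071046)^2
G = 241692.4151 (linear)
G = 10*log10(241692.4151) = 53.8326 dBi

53.8326 dBi


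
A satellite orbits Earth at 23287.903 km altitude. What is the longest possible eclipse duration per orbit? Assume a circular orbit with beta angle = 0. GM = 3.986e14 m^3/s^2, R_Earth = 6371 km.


r = 29658.9030 km
T = 847.2130 min
Eclipse fraction = arcsin(R_E/r)/pi = arcsin(6371.0000/29658.9030)/pi
= arcsin(0.214809)/pi = 0.06891291
Eclipse duration = 0.06891291 * 847.2130 = 58.3839 min

58.3839 minutes


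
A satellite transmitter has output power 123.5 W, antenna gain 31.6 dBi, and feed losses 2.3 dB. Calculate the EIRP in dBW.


Pt = 123.5 W = 20.9167 dBW
EIRP = Pt_dBW + Gt - losses = 20.9167 + 31.6 - 2.3 = 50.2167 dBW

50.2167 dBW


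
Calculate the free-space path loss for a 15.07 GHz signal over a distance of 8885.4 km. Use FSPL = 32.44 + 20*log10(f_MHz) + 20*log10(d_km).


f = 15.07 GHz = 15070.0000 MHz
d = 8885.4 km
FSPL = 32.44 + 20*log10(15070.0000) + 20*log10(8885.4)
FSPL = 32.44 + 83.5623 + 78.9735
FSPL = 194.9758 dB

194.9758 dB


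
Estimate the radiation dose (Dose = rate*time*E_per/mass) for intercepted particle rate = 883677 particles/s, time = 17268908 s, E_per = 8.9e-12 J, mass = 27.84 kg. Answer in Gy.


Total energy deposited = rate * time * E_per
  = 883677 * 17268908 * 8.9e-12 = 135.8152 J
Dose = E_total / mass = 135.8152 / 27.84
Dose = 4.8784 Gy

4.8784 Gy


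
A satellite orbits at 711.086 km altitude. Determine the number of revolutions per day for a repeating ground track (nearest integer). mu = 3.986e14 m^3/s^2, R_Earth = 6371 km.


r = 7.082086e+06 m
T = 2*pi*sqrt(r^3/mu) = 5931.3427 s = 98.8557 min
revs/day = 1440 / 98.8557 = 14.5667
Rounded: 15 revolutions per day

15 revolutions per day


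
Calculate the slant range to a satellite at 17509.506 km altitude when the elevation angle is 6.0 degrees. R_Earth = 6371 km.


h = 17509.506 km, el = 6.0 deg
d = -R_E*sin(el) + sqrt((R_E*sin(el))^2 + 2*R_E*h + h^2)
d = -6371.0000*sin(0.1047198) + sqrt((6371.0000*0.1045285)^2 + 2*6371.0000*17509.506 + 17509.506^2)
d = 22358.6537 km

22358.6537 km


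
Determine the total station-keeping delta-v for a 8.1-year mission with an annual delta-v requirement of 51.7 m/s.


dV = rate * years = 51.7 * 8.1
dV = 418.7700 m/s

418.7700 m/s


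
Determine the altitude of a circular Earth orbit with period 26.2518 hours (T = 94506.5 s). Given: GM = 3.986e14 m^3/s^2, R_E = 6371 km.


T = 94506.5 s
r = (mu*T^2/(4*pi^2))^(1/3) = (3.986e14 * 94506.5^2 / (4*pi^2))^(1/3)
r = 4.4843583e+07 m = 44843.5830 km
alt = r - R_E = 44843.5830 - 6371 = 38472.5830 km

38472.5830 km


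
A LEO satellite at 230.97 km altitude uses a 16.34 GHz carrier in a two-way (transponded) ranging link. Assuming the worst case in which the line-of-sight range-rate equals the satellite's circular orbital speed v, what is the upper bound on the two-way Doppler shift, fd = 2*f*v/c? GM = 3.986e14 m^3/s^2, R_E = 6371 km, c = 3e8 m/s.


r = 6.60197e+06 m
v = sqrt(mu/r) = 7770.1942 m/s (worst-case radial velocity)
f = 16.34 GHz = 1.634e+10 Hz
fd = 2*f*v/c = 2*1.634e+10*7770.1942/3.0e+08
fd = 846433.1562 Hz

846433.1562 Hz


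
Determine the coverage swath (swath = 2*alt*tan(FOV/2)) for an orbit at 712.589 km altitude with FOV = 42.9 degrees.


FOV = 42.9 deg = 0.7487462 rad
swath = 2 * alt * tan(FOV/2) = 2 * 712.589 * tan(0.3743731)
swath = 2 * 712.589 * 0.3929027
swath = 559.9564 km

559.9564 km


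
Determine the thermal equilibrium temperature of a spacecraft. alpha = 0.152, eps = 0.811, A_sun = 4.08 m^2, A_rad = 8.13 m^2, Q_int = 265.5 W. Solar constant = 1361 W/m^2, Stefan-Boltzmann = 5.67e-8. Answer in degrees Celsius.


Numerator = alpha*S*A_sun + Q_int = 0.152*1361*4.08 + 265.5 = 1109.5378 W
Denominator = eps*sigma*A_rad = 0.811*5.67e-8*8.13 = 3.7384748e-07 W/K^4
T^4 = 2.9678888e+09 K^4
T = 233.4059 K = -39.7441 C

-39.7441 degrees Celsius


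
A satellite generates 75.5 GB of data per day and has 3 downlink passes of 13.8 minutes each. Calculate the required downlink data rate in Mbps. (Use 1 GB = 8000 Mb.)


total contact time = 3 * 13.8 * 60 = 2484.0000 s
data = 75.5 GB = 604000.0000 Mb
rate = 604000.0000 / 2484.0000 = 243.1562 Mbps

243.1562 Mbps


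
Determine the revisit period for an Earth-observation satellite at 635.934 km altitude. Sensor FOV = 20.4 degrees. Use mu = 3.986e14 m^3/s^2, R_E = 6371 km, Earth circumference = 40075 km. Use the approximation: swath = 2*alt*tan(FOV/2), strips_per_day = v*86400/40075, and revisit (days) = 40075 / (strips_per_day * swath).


swath = 2*635.934*tan(0.1780236) = 228.8452 km
v = sqrt(mu/r) = 7542.3144 m/s = 7.5423 km/s
strips/day = v*86400/40075 = 7.5423*86400/40075 = 16.2609
coverage/day = strips * swath = 16.2609 * 228.8452 = 3721.2308 km
revisit = 40075 / 3721.2308 = 10.7693 days

10.7693 days


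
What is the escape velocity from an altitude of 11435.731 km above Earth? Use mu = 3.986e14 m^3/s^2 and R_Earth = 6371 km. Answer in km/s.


r = 6371.0 + 11435.731 = 17806.7310 km = 1.7806731e+07 m
v_esc = sqrt(2*mu/r) = sqrt(2*3.986e14 / 1.7806731e+07)
v_esc = 6691.0080 m/s = 6.6910 km/s

6.6910 km/s


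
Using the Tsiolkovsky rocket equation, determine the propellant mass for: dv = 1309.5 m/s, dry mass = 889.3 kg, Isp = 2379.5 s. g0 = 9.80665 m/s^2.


ve = Isp * g0 = 2379.5 * 9.80665 = 23334.923675 m/s
mass ratio = exp(dv/ve) = exp(1309.5/23334.923675) = 1.05772207
m_prop = m_dry * (mr - 1) = 889.3 * (1.05772207 - 1)
m_prop = 51.3322 kg

51.3322 kg


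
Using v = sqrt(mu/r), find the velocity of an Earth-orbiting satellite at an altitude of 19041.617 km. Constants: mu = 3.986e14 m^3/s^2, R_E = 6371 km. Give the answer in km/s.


r = R_E + alt = 6371.0 + 19041.617 = 25412.6170 km = 2.5412617e+07 m
v = sqrt(mu/r) = sqrt(3.986e14 / 2.5412617e+07) = 3960.4447 m/s = 3.9604 km/s

3.9604 km/s


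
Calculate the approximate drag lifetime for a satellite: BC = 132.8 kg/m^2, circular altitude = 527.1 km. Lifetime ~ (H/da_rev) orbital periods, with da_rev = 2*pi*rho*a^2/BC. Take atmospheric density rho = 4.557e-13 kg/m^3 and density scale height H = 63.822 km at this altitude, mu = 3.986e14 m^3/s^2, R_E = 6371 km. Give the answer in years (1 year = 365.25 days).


a = R_E + alt = 6898.1000 km = 6.8981e+06 m
da_rev = 2*pi*rho*a^2/BC = 2*pi*4.557e-13*(6.8981e+06)^2/132.8 = 1.025935 m per revolution
N = H/da_rev = 63822.0000 m / 1.025935 m = 62208.6270 revolutions
P = 2*pi*sqrt(a^3/mu) = 5701.7143 s
lifetime = N*P = 62208.6270 * 5701.7143 = 3.5469582e+08 s = 4105.2757 days
years = 4105.2757 / 365.25 = 11.2396 years

11.2396 years


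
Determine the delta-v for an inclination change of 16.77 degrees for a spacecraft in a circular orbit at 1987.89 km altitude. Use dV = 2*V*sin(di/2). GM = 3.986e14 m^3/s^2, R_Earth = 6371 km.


r = 8358.8900 km = 8.35889e+06 m
V = sqrt(mu/r) = 6905.4875 m/s
di = 16.77 deg = 0.2926917 rad
dV = 2*V*sin(di/2) = 2*6905.4875*sin(0.1463459)
dV = 2013.9721 m/s = 2.0140 km/s

2.0140 km/s


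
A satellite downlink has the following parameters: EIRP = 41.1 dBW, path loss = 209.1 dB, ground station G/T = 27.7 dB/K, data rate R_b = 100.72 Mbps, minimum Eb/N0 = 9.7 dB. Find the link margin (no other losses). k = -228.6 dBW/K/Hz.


C/N0 = EIRP - FSPL + G/T - k = 41.1 - 209.1 + 27.7 - (-228.6)
C/N0 = 88.3000 dB-Hz
R_b = 100.72 Mbps = 1.0072e+08 bps -> 10*log10(R_b) = 80.0312 dB-Hz
Eb/N0 = C/N0 - 10*log10(R_b) = 88.3000 - 80.0312 = 8.2688 dB
Margin = Eb/N0 - Eb/N0_req = 8.2688 - 9.7 = -1.4312 dB (negative margin: link does not close)

-1.4312 dB


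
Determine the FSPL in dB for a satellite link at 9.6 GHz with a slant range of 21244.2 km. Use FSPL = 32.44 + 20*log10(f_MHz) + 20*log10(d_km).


f = 9.6 GHz = 9600.0000 MHz
d = 21244.2 km
FSPL = 32.44 + 20*log10(9600.0000) + 20*log10(21244.2)
FSPL = 32.44 + 79.6454 + 86.5448
FSPL = 198.6302 dB

198.6302 dB


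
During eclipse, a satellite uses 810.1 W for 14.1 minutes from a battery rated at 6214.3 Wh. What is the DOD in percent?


E_used = P * t / 60 = 810.1 * 14.1 / 60 = 190.3735 Wh
DOD = E_used / E_total * 100 = 190.3735 / 6214.3 * 100
DOD = 3.0635 %

3.0635 %


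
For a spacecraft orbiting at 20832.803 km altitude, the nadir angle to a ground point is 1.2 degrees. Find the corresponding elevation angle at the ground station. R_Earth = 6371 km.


r = R_E + alt = 27203.8030 km
Law of sines in the satellite / Earth-center / ground-point triangle:
  sin(nadir)/R_E = sin(90 + el)/r  =>  cos(el) = (r/R_E)*sin(nadir)
cos(el) = (27203.8030 / 6371.0000) * sin(1.2 deg) = 0.08942293
el = arccos(0.08942293) = 84.8696 deg
(Earth-central angle = 90 - nadir - el = 3.9304 deg)

84.8696 degrees


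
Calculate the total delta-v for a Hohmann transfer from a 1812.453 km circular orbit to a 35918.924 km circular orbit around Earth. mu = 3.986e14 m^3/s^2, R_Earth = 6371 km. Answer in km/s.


r1 = 8183.4530 km = 8.183453e+06 m
r2 = 42289.9240 km = 4.2289924e+07 m
dv1 = sqrt(mu/r1)*(sqrt(2*r2/(r1+r2)) - 1) = 2055.3538 m/s
dv2 = sqrt(mu/r2)*(1 - sqrt(2*r1/(r1+r2))) = 1321.8385 m/s
total dv = |dv1| + |dv2| = 2055.3538 + 1321.8385 = 3377.1923 m/s = 3.3772 km/s

3.3772 km/s


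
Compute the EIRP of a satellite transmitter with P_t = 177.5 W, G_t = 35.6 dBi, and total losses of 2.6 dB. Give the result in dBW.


Pt = 177.5 W = 22.4920 dBW
EIRP = Pt_dBW + Gt - losses = 22.4920 + 35.6 - 2.6 = 55.4920 dBW

55.4920 dBW


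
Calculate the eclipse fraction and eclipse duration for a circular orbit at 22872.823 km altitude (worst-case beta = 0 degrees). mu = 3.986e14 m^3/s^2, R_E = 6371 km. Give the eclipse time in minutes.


r = 29243.8230 km
T = 829.4901 min
Eclipse fraction = arcsin(R_E/r)/pi = arcsin(6371.0000/29243.8230)/pi
= arcsin(0.217858)/pi = 0.06990696
Eclipse duration = 0.06990696 * 829.4901 = 57.9871 min

57.9871 minutes


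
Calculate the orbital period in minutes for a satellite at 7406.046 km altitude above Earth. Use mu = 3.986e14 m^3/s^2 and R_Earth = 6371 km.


r = 13777.0460 km = 1.3777046e+07 m
T = 2*pi*sqrt(r^3/mu) = 2*pi*sqrt(2.6149797e+21 / 3.986e14)
T = 16093.3103 s = 268.2218 min

268.2218 minutes


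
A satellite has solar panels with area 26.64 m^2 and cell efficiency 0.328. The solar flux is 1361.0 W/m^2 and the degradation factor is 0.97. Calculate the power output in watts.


P = area * eta * S * degradation
P = 26.64 * 0.328 * 1361.0 * 0.97
P = 11535.5398 W

11535.5398 W


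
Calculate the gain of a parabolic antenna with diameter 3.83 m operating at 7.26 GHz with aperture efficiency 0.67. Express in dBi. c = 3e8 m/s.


lambda = c/f = 3e8 / 7.26e+09 = 0.04132231 m
G = eta*(pi*D/lambda)^2 = 0.67*(pi*3.83/0.04132231)^2
G = 56807.1273 (linear)
G = 10*log10(56807.1273) = 47.5440 dBi

47.5440 dBi


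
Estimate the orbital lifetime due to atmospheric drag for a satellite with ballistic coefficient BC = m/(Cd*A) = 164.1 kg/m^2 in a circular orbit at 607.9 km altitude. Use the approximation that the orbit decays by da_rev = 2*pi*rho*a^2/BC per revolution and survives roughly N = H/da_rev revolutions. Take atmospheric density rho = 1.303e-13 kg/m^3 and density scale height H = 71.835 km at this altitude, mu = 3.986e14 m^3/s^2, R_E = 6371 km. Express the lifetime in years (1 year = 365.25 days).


a = R_E + alt = 6978.9000 km = 6.9789e+06 m
da_rev = 2*pi*rho*a^2/BC = 2*pi*1.303e-13*(6.9789e+06)^2/164.1 = 0.242990701 m per revolution
N = H/da_rev = 71835.0000 m / 0.242990701 m = 295628.5970 revolutions
P = 2*pi*sqrt(a^3/mu) = 5802.1865 s
lifetime = N*P = 295628.5970 * 5802.1865 = 1.7152923e+09 s = 19852.9196 days
years = 19852.9196 / 365.25 = 54.3543 years

54.3543 years


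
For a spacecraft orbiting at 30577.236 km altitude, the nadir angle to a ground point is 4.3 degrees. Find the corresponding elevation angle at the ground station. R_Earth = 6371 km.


r = R_E + alt = 36948.2360 km
Law of sines in the satellite / Earth-center / ground-point triangle:
  sin(nadir)/R_E = sin(90 + el)/r  =>  cos(el) = (r/R_E)*sin(nadir)
cos(el) = (36948.2360 / 6371.0000) * sin(4.3 deg) = 0.4348347
el = arccos(0.4348347) = 64.2252 deg
(Earth-central angle = 90 - nadir - el = 21.4748 deg)

64.2252 degrees


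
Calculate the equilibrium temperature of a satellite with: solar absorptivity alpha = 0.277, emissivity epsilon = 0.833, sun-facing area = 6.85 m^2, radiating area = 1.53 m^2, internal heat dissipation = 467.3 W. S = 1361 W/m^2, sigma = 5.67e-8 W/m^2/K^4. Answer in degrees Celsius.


Numerator = alpha*S*A_sun + Q_int = 0.277*1361*6.85 + 467.3 = 3049.7295 W
Denominator = eps*sigma*A_rad = 0.833*5.67e-8*1.53 = 7.2263583e-08 W/K^4
T^4 = 4.2202854e+10 K^4
T = 453.2475 K = 180.0975 C

180.0975 degrees Celsius


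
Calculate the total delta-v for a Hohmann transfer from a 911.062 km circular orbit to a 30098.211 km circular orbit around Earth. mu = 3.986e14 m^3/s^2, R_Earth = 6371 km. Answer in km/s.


r1 = 7282.0620 km = 7.282062e+06 m
r2 = 36469.2110 km = 3.6469211e+07 m
dv1 = sqrt(mu/r1)*(sqrt(2*r2/(r1+r2)) - 1) = 2154.1972 m/s
dv2 = sqrt(mu/r2)*(1 - sqrt(2*r1/(r1+r2))) = 1398.5737 m/s
total dv = |dv1| + |dv2| = 2154.1972 + 1398.5737 = 3552.7709 m/s = 3.5528 km/s

3.5528 km/s


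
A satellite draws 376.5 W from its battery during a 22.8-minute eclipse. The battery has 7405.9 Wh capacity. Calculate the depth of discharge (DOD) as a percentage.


E_used = P * t / 60 = 376.5 * 22.8 / 60 = 143.0700 Wh
DOD = E_used / E_total * 100 = 143.0700 / 7405.9 * 100
DOD = 1.9318 %

1.9318 %


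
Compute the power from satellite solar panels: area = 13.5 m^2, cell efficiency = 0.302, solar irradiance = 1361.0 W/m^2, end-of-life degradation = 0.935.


P = area * eta * S * degradation
P = 13.5 * 0.302 * 1361.0 * 0.935
P = 5188.1252 W

5188.1252 W


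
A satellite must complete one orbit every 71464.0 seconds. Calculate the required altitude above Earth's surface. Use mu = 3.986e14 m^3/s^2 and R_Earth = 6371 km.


T = 71464.0 s
r = (mu*T^2/(4*pi^2))^(1/3) = (3.986e14 * 71464.0^2 / (4*pi^2))^(1/3)
r = 3.722066e+07 m = 37220.6597 km
alt = r - R_E = 37220.6597 - 6371 = 30849.6597 km

30849.6597 km


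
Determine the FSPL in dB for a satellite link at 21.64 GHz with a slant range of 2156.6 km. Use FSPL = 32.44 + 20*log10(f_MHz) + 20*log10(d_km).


f = 21.64 GHz = 21640.0000 MHz
d = 2156.6 km
FSPL = 32.44 + 20*log10(21640.0000) + 20*log10(2156.6)
FSPL = 32.44 + 86.7051 + 66.6754
FSPL = 185.8205 dB

185.8205 dB


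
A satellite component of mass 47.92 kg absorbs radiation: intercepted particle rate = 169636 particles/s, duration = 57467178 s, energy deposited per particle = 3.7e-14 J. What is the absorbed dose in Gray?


Total energy deposited = rate * time * E_per
  = 169636 * 57467178 * 3.7e-14 = 0.3606946 J
Dose = E_total / mass = 0.3606946 / 47.92
Dose = 0.007527015 Gy

0.0075 Gy


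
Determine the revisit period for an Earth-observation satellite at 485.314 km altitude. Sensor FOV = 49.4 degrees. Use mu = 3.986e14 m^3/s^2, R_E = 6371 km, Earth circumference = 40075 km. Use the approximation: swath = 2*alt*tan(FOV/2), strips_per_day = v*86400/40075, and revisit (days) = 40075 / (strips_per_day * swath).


swath = 2*485.314*tan(0.4310963) = 446.4390 km
v = sqrt(mu/r) = 7624.7094 m/s = 7.6247 km/s
strips/day = v*86400/40075 = 7.6247*86400/40075 = 16.4386
coverage/day = strips * swath = 16.4386 * 446.4390 = 7338.8099 km
revisit = 40075 / 7338.8099 = 5.4607 days

5.4607 days


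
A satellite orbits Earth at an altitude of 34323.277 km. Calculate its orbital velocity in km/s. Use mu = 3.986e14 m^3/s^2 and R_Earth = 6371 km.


r = R_E + alt = 6371.0 + 34323.277 = 40694.2770 km = 4.0694277e+07 m
v = sqrt(mu/r) = sqrt(3.986e14 / 4.0694277e+07) = 3129.6947 m/s = 3.1297 km/s

3.1297 km/s


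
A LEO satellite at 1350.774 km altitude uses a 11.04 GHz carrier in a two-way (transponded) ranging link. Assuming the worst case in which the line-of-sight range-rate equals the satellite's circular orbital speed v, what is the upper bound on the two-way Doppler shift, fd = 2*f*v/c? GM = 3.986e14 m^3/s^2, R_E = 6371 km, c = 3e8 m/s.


r = 7.721774e+06 m
v = sqrt(mu/r) = 7184.7242 m/s (worst-case radial velocity)
f = 11.04 GHz = 1.104e+10 Hz
fd = 2*f*v/c = 2*1.104e+10*7184.7242/3.0e+08
fd = 528795.7040 Hz

528795.7040 Hz


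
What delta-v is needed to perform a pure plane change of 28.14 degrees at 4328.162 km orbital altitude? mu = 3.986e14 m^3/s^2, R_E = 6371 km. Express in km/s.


r = 10699.1620 km = 1.0699162e+07 m
V = sqrt(mu/r) = 6103.7082 m/s
di = 28.14 deg = 0.4911357 rad
dV = 2*V*sin(di/2) = 2*6103.7082*sin(0.2455678)
dV = 2967.7103 m/s = 2.9677 km/s

2.9677 km/s


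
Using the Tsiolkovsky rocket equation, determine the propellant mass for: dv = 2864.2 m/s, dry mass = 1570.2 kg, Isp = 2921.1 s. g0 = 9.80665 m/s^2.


ve = Isp * g0 = 2921.1 * 9.80665 = 28646.205315 m/s
mass ratio = exp(dv/ve) = exp(2864.2/28646.205315) = 1.10515469
m_prop = m_dry * (mr - 1) = 1570.2 * (1.10515469 - 1)
m_prop = 165.1139 kg

165.1139 kg


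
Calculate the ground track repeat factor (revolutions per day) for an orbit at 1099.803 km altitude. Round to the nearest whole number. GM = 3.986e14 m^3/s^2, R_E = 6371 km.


r = 7.470803e+06 m
T = 2*pi*sqrt(r^3/mu) = 6426.3170 s = 107.1053 min
revs/day = 1440 / 107.1053 = 13.4447
Rounded: 13 revolutions per day

13 revolutions per day


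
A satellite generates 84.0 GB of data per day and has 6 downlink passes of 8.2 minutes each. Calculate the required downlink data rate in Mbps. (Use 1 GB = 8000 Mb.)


total contact time = 6 * 8.2 * 60 = 2952.0000 s
data = 84.0 GB = 672000.0000 Mb
rate = 672000.0000 / 2952.0000 = 227.6423 Mbps

227.6423 Mbps


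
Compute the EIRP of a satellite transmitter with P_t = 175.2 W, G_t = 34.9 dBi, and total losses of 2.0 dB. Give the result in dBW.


Pt = 175.2 W = 22.4353 dBW
EIRP = Pt_dBW + Gt - losses = 22.4353 + 34.9 - 2.0 = 55.3353 dBW

55.3353 dBW


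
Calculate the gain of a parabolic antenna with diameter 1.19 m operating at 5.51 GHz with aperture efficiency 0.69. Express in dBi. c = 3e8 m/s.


lambda = c/f = 3e8 / 5.51e+09 = 0.05444646 m
G = eta*(pi*D/lambda)^2 = 0.69*(pi*1.19/0.05444646)^2
G = 3253.1452 (linear)
G = 10*log10(3253.1452) = 35.1230 dBi

35.1230 dBi


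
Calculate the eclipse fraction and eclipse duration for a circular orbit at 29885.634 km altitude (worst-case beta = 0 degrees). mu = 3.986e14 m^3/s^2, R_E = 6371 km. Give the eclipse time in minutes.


r = 36256.6340 km
T = 1145.0941 min
Eclipse fraction = arcsin(R_E/r)/pi = arcsin(6371.0000/36256.6340)/pi
= arcsin(0.1757196)/pi = 0.0562252
Eclipse duration = 0.0562252 * 1145.0941 = 64.3831 min

64.3831 minutes


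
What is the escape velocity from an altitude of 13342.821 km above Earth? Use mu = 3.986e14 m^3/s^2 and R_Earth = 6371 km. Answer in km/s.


r = 6371.0 + 13342.821 = 19713.8210 km = 1.9713821e+07 m
v_esc = sqrt(2*mu/r) = sqrt(2*3.986e14 / 1.9713821e+07)
v_esc = 6359.1379 m/s = 6.3591 km/s

6.3591 km/s


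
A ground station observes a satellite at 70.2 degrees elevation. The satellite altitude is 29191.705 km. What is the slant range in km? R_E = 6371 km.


h = 29191.705 km, el = 70.2 deg
d = -R_E*sin(el) + sqrt((R_E*sin(el))^2 + 2*R_E*h + h^2)
d = -6371.0000*sin(1.2252) + sqrt((6371.0000*0.9408808)^2 + 2*6371.0000*29191.705 + 29191.705^2)
d = 29502.8118 km

29502.8118 km


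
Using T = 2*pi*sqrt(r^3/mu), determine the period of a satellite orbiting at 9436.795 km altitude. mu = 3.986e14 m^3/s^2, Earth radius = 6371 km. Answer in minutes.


r = 15807.7950 km = 1.5807795e+07 m
T = 2*pi*sqrt(r^3/mu) = 2*pi*sqrt(3.9501527e+21 / 3.986e14)
T = 19779.6300 s = 329.6605 min

329.6605 minutes


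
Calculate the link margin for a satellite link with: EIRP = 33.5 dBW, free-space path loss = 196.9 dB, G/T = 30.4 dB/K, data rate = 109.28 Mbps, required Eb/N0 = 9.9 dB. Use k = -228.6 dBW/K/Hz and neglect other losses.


C/N0 = EIRP - FSPL + G/T - k = 33.5 - 196.9 + 30.4 - (-228.6)
C/N0 = 95.6000 dB-Hz
R_b = 109.28 Mbps = 1.0928e+08 bps -> 10*log10(R_b) = 80.3854 dB-Hz
Eb/N0 = C/N0 - 10*log10(R_b) = 95.6000 - 80.3854 = 15.2146 dB
Margin = Eb/N0 - Eb/N0_req = 15.2146 - 9.9 = 5.3146 dB (link closes)

5.3146 dB


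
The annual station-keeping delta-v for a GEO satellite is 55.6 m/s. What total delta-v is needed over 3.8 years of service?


dV = rate * years = 55.6 * 3.8
dV = 211.2800 m/s

211.2800 m/s


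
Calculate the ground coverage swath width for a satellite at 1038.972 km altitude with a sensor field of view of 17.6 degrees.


FOV = 17.6 deg = 0.3071779 rad
swath = 2 * alt * tan(FOV/2) = 2 * 1038.972 * tan(0.153589)
swath = 2 * 1038.972 * 0.1548082
swath = 321.6827 km

321.6827 km


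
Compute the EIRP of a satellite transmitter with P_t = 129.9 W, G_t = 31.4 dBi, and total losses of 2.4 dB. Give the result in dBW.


Pt = 129.9 W = 21.1361 dBW
EIRP = Pt_dBW + Gt - losses = 21.1361 + 31.4 - 2.4 = 50.1361 dBW

50.1361 dBW


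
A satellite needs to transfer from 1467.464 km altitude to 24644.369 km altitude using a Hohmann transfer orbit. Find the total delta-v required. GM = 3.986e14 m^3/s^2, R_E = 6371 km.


r1 = 7838.4640 km = 7.838464e+06 m
r2 = 31015.3690 km = 3.1015369e+07 m
dv1 = sqrt(mu/r1)*(sqrt(2*r2/(r1+r2)) - 1) = 1879.2646 m/s
dv2 = sqrt(mu/r2)*(1 - sqrt(2*r1/(r1+r2))) = 1307.7649 m/s
total dv = |dv1| + |dv2| = 1879.2646 + 1307.7649 = 3187.0295 m/s = 3.1870 km/s

3.1870 km/s


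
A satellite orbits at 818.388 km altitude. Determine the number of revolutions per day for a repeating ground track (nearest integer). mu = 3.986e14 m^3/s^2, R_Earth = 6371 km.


r = 7.189388e+06 m
T = 2*pi*sqrt(r^3/mu) = 6066.6523 s = 101.1109 min
revs/day = 1440 / 101.1109 = 14.2418
Rounded: 14 revolutions per day

14 revolutions per day


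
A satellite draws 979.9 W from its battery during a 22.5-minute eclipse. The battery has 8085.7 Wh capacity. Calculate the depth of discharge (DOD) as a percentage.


E_used = P * t / 60 = 979.9 * 22.5 / 60 = 367.4625 Wh
DOD = E_used / E_total * 100 = 367.4625 / 8085.7 * 100
DOD = 4.5446 %

4.5446 %


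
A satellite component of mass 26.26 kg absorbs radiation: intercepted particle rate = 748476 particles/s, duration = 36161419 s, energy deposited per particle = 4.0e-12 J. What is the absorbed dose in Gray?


Total energy deposited = rate * time * E_per
  = 748476 * 36161419 * 4.0e-12 = 108.2638 J
Dose = E_total / mass = 108.2638 / 26.26
Dose = 4.1228 Gy

4.1228 Gy


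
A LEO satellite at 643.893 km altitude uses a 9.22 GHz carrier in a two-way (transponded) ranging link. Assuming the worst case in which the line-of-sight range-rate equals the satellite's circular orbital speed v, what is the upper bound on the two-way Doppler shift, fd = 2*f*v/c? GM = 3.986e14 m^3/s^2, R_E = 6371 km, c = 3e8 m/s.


r = 7.014893e+06 m
v = sqrt(mu/r) = 7538.0345 m/s (worst-case radial velocity)
f = 9.22 GHz = 9.22e+09 Hz
fd = 2*f*v/c = 2*9.22e+09*7538.0345/3.0e+08
fd = 463337.8549 Hz

463337.8549 Hz


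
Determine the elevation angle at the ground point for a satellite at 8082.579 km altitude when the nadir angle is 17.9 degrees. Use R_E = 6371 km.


r = R_E + alt = 14453.5790 km
Law of sines in the satellite / Earth-center / ground-point triangle:
  sin(nadir)/R_E = sin(90 + el)/r  =>  cos(el) = (r/R_E)*sin(nadir)
cos(el) = (14453.5790 / 6371.0000) * sin(17.9 deg) = 0.6972851
el = arccos(0.6972851) = 45.7904 deg
(Earth-central angle = 90 - nadir - el = 26.3096 deg)

45.7904 degrees


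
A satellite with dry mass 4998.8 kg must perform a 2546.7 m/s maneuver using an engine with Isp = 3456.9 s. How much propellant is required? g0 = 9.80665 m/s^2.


ve = Isp * g0 = 3456.9 * 9.80665 = 33900.608385 m/s
mass ratio = exp(dv/ve) = exp(2546.7/33900.608385) = 1.07801625
m_prop = m_dry * (mr - 1) = 4998.8 * (1.07801625 - 1)
m_prop = 389.9876 kg

389.9876 kg


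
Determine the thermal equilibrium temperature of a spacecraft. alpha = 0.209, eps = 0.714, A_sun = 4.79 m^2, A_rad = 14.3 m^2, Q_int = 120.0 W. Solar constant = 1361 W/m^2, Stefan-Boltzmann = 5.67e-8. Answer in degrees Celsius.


Numerator = alpha*S*A_sun + Q_int = 0.209*1361*4.79 + 120.0 = 1482.5107 W
Denominator = eps*sigma*A_rad = 0.714*5.67e-8*14.3 = 5.7891834e-07 W/K^4
T^4 = 2.5608287e+09 K^4
T = 224.9547 K = -48.1953 C

-48.1953 degrees Celsius


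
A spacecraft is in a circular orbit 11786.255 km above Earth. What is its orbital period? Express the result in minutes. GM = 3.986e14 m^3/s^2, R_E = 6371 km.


r = 18157.2550 km = 1.8157255e+07 m
T = 2*pi*sqrt(r^3/mu) = 2*pi*sqrt(5.9861911e+21 / 3.986e14)
T = 24349.3017 s = 405.8217 min

405.8217 minutes


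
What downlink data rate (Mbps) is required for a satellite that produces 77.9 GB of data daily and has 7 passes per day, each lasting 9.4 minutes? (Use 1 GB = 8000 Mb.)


total contact time = 7 * 9.4 * 60 = 3948.0000 s
data = 77.9 GB = 623200.0000 Mb
rate = 623200.0000 / 3948.0000 = 157.8521 Mbps

157.8521 Mbps


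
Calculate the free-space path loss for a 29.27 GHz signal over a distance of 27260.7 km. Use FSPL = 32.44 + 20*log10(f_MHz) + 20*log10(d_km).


f = 29.27 GHz = 29270.0000 MHz
d = 27260.7 km
FSPL = 32.44 + 20*log10(29270.0000) + 20*log10(27260.7)
FSPL = 32.44 + 89.3285 + 88.7107
FSPL = 210.4792 dB

210.4792 dB


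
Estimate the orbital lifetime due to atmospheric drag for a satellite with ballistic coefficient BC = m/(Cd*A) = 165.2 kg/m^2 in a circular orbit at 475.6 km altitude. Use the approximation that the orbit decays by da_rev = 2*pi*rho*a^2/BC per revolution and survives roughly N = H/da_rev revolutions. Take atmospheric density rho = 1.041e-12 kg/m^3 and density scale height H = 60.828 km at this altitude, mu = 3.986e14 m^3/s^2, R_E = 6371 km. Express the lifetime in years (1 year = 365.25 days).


a = R_E + alt = 6846.6000 km = 6.8466e+06 m
da_rev = 2*pi*rho*a^2/BC = 2*pi*1.041e-12*(6.8466e+06)^2/165.2 = 1.855968 m per revolution
N = H/da_rev = 60828.0000 m / 1.855968 m = 32774.2733 revolutions
P = 2*pi*sqrt(a^3/mu) = 5637.9816 s
lifetime = N*P = 32774.2733 * 5637.9816 = 1.8478075e+08 s = 2138.6661 days
years = 2138.6661 / 365.25 = 5.8553 years

5.8553 years


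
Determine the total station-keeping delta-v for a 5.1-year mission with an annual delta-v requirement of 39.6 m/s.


dV = rate * years = 39.6 * 5.1
dV = 201.9600 m/s

201.9600 m/s


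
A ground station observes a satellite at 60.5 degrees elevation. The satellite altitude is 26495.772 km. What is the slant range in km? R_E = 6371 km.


h = 26495.772 km, el = 60.5 deg
d = -R_E*sin(el) + sqrt((R_E*sin(el))^2 + 2*R_E*h + h^2)
d = -6371.0000*sin(1.0559) + sqrt((6371.0000*0.8703557)^2 + 2*6371.0000*26495.772 + 26495.772^2)
d = 27171.6643 km

27171.6643 km


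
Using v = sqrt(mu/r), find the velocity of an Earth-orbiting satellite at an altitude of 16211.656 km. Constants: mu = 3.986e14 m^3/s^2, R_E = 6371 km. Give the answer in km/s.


r = R_E + alt = 6371.0 + 16211.656 = 22582.6560 km = 2.2582656e+07 m
v = sqrt(mu/r) = sqrt(3.986e14 / 2.2582656e+07) = 4201.2753 m/s = 4.2013 km/s

4.2013 km/s


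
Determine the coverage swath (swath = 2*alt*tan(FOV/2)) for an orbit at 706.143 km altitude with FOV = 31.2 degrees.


FOV = 31.2 deg = 0.5445427 rad
swath = 2 * alt * tan(FOV/2) = 2 * 706.143 * tan(0.2722714)
swath = 2 * 706.143 * 0.279205
swath = 394.3173 km

394.3173 km


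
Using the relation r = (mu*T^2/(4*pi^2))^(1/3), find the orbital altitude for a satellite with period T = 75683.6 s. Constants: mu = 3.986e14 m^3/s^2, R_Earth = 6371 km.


T = 75683.6 s
r = (mu*T^2/(4*pi^2))^(1/3) = (3.986e14 * 75683.6^2 / (4*pi^2))^(1/3)
r = 3.8671739e+07 m = 38671.7395 km
alt = r - R_E = 38671.7395 - 6371 = 32300.7395 km

32300.7395 km


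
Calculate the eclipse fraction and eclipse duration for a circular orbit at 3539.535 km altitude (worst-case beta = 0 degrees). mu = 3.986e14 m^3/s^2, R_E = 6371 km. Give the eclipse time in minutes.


r = 9910.5350 km
T = 163.6461 min
Eclipse fraction = arcsin(R_E/r)/pi = arcsin(6371.0000/9910.5350)/pi
= arcsin(0.6428513)/pi = 0.2222487
Eclipse duration = 0.2222487 * 163.6461 = 36.3701 min

36.3701 minutes


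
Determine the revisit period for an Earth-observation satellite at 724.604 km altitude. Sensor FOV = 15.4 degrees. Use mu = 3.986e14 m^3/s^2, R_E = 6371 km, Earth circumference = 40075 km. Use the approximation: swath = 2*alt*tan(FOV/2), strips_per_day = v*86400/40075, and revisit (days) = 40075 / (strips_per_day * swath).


swath = 2*724.604*tan(0.1343904) = 195.9406 km
v = sqrt(mu/r) = 7495.0401 m/s = 7.4950 km/s
strips/day = v*86400/40075 = 7.4950*86400/40075 = 16.1590
coverage/day = strips * swath = 16.1590 * 195.9406 = 3166.2021 km
revisit = 40075 / 3166.2021 = 12.6571 days

12.6571 days


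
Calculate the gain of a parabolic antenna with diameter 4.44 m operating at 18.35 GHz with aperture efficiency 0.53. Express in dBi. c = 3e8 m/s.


lambda = c/f = 3e8 / 1.835e+10 = 0.01634877 m
G = eta*(pi*D/lambda)^2 = 0.53*(pi*4.44/0.01634877)^2
G = 385807.9593 (linear)
G = 10*log10(385807.9593) = 55.8637 dBi

55.8637 dBi


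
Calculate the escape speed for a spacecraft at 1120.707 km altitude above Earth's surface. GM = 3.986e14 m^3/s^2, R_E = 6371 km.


r = 6371.0 + 1120.707 = 7491.7070 km = 7.491707e+06 m
v_esc = sqrt(2*mu/r) = sqrt(2*3.986e14 / 7.491707e+06)
v_esc = 10315.5705 m/s = 10.3156 km/s

10.3156 km/s


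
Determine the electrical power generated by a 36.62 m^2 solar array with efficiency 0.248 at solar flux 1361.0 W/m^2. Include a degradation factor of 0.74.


P = area * eta * S * degradation
P = 36.62 * 0.248 * 1361.0 * 0.74
P = 9146.6038 W

9146.6038 W


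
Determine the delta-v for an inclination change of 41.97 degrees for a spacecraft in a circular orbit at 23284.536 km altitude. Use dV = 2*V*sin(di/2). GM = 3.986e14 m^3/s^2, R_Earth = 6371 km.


r = 29655.5360 km = 2.9655536e+07 m
V = sqrt(mu/r) = 3666.1967 m/s
di = 41.97 deg = 0.7325147 rad
dV = 2*V*sin(di/2) = 2*3666.1967*sin(0.3662573)
dV = 2625.9026 m/s = 2.6259 km/s

2.6259 km/s


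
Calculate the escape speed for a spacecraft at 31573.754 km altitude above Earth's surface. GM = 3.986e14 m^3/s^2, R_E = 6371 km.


r = 6371.0 + 31573.754 = 37944.7540 km = 3.7944754e+07 m
v_esc = sqrt(2*mu/r) = sqrt(2*3.986e14 / 3.7944754e+07)
v_esc = 4583.6112 m/s = 4.5836 km/s

4.5836 km/s


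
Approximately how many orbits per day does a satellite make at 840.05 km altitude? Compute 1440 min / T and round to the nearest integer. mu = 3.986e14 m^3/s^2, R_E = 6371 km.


r = 7.21105e+06 m
T = 2*pi*sqrt(r^3/mu) = 6094.0917 s = 101.5682 min
revs/day = 1440 / 101.5682 = 14.1777
Rounded: 14 revolutions per day

14 revolutions per day


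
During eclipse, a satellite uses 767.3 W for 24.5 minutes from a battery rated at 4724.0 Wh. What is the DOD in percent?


E_used = P * t / 60 = 767.3 * 24.5 / 60 = 313.3142 Wh
DOD = E_used / E_total * 100 = 313.3142 / 4724.0 * 100
DOD = 6.6324 %

6.6324 %


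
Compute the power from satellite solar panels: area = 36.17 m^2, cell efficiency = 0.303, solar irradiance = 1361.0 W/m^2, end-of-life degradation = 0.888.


P = area * eta * S * degradation
P = 36.17 * 0.303 * 1361.0 * 0.888
P = 13245.3131 W

13245.3131 W


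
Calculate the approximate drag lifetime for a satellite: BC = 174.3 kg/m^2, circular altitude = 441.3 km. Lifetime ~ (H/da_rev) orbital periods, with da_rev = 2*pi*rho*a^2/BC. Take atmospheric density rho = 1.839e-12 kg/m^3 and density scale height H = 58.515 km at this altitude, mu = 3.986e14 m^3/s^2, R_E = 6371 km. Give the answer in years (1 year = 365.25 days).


a = R_E + alt = 6812.3000 km = 6.8123e+06 m
da_rev = 2*pi*rho*a^2/BC = 2*pi*1.839e-12*(6.8123e+06)^2/174.3 = 3.076463 m per revolution
N = H/da_rev = 58515.0000 m / 3.076463 m = 19020.2170 revolutions
P = 2*pi*sqrt(a^3/mu) = 5595.6671 s
lifetime = N*P = 19020.2170 * 5595.6671 = 1.064308e+08 s = 1231.8380 days
years = 1231.8380 / 365.25 = 3.3726 years

3.3726 years


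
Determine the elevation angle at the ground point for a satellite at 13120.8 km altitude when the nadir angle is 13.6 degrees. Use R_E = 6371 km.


r = R_E + alt = 19491.8000 km
Law of sines in the satellite / Earth-center / ground-point triangle:
  sin(nadir)/R_E = sin(90 + el)/r  =>  cos(el) = (r/R_E)*sin(nadir)
cos(el) = (19491.8000 / 6371.0000) * sin(13.6 deg) = 0.7194072
el = arccos(0.7194072) = 43.9944 deg
(Earth-central angle = 90 - nadir - el = 32.4056 deg)

43.9944 degrees
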